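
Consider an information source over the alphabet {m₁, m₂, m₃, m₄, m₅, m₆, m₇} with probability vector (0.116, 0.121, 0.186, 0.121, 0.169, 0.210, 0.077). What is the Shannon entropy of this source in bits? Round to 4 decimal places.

H = −Σ pᵢ log₂ pᵢ.
−0.116·log₂(0.116) = 0.3605
−0.121·log₂(0.121) = 0.3687
−0.186·log₂(0.186) = 0.4514
−0.121·log₂(0.121) = 0.3687
−0.169·log₂(0.169) = 0.4335
−0.210·log₂(0.210) = 0.4728
−0.077·log₂(0.077) = 0.2848
Sum ≈ 2.7403 → 2.7403 bits.

2.7403 bits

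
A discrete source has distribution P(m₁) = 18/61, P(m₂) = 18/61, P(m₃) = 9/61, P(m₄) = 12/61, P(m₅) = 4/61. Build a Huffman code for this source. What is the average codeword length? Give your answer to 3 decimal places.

Repeatedly combine the two least-probable nodes; the expected code length is the sum of the merged weights.
merge 4/61 + 9/61 → 13/61
merge 12/61 + 13/61 → 25/61
merge 18/61 + 18/61 → 36/61
merge 25/61 + 36/61 → 1
L = 13/61 + 25/61 + 36/61 + 1 = 135/61 ≈ 2.213 bits/symbol.

2.213 bits/symbol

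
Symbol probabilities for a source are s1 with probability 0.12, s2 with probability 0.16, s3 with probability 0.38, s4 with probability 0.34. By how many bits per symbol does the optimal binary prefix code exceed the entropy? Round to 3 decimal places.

Entropy H = −Σ p log₂ p ≈ 1.8497 bits.
Huffman merges: 3/25+4/25→7/25; 7/25+17/50→31/50; 19/50+31/50→1. L = 19/10 ≈ 1.9000.
L − H = 1.9000 − 1.8497 = 0.050 bits.

0.050 bits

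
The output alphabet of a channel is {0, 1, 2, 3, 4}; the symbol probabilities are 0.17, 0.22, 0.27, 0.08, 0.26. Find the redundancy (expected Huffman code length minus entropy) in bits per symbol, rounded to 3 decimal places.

0.028 bits

Entropy H = −Σ p log₂ p ≈ 2.2220 bits.
Huffman merges: 2/25+17/100→1/4; 11/50+1/4→47/100; 13/50+27/100→53/100; 47/100+53/100→1. L = 9/4 ≈ 2.2500.
L − H = 2.2500 − 2.2220 = 0.028 bits.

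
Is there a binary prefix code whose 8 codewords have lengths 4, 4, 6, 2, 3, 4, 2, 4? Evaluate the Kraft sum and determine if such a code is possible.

0.890625; yes

With common denominator 2^6 = 64: Σ 2^(−ℓᵢ) = 4/64 + 4/64 + 1/64 + 16/64 + 8/64 + 4/64 + 16/64 + 4/64 = 57/64 = 0.890625.
Kraft's inequality requires Σ ≤ 1; here Σ = 0.890625 ≤ 1, so such a prefix code exists.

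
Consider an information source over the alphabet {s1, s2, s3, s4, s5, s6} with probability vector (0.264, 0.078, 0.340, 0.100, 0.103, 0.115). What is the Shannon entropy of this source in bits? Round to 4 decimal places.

2.3523 bits

H = −Σ pᵢ log₂ pᵢ.
−0.264·log₂(0.264) = 0.5072
−0.078·log₂(0.078) = 0.2871
−0.340·log₂(0.340) = 0.5292
−0.100·log₂(0.100) = 0.3322
−0.103·log₂(0.103) = 0.3378
−0.115·log₂(0.115) = 0.3588
Sum ≈ 2.3523 → 2.3523 bits.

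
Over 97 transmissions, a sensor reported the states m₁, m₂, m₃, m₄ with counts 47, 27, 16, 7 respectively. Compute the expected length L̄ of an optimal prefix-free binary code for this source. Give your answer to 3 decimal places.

1.753 bits/symbol

Probabilities are the counts divided by 97.
Repeatedly combine the two least-probable nodes; the expected code length is the sum of the merged weights.
merge 7/97 + 16/97 → 23/97
merge 23/97 + 27/97 → 50/97
merge 47/97 + 50/97 → 1
L = 23/97 + 50/97 + 1 = 170/97 ≈ 1.753 bits/symbol.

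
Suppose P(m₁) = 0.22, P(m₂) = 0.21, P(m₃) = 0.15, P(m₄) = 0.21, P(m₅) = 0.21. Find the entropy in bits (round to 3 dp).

2.310 bits

H = −Σ pᵢ log₂ pᵢ.
−0.22·log₂(0.22) = 0.4806
−0.21·log₂(0.21) = 0.4728
−0.15·log₂(0.15) = 0.4105
−0.21·log₂(0.21) = 0.4728
−0.21·log₂(0.21) = 0.4728
Sum ≈ 2.3096 → 2.310 bits.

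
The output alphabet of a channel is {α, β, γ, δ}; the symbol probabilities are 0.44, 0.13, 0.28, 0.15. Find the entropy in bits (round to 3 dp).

1.829 bits

H = −Σ pᵢ log₂ pᵢ.
−0.44·log₂(0.44) = 0.5211
−0.13·log₂(0.13) = 0.3826
−0.28·log₂(0.28) = 0.5142
−0.15·log₂(0.15) = 0.4105
Sum ≈ 1.8286 → 1.829 bits.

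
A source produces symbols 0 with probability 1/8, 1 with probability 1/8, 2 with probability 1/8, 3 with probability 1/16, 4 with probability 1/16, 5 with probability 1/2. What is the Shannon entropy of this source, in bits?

2.125 bits

Each probability is a power of 1/2, so log₂(1/p) is an integer.
H = Σ p·log₂(1/p) = 1/8·3 + 1/8·3 + 1/8·3 + 1/16·4 + 1/16·4 + 1/2·1 = 2.125 bits.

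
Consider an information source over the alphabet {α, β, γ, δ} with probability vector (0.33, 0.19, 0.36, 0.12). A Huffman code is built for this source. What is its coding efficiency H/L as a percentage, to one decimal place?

96.4%

Entropy H = −Σ p log₂ p ≈ 1.8807 bits.
Huffman merges: 3/25+19/100→31/100; 31/100+33/100→16/25; 9/25+16/25→1. L = 39/20 ≈ 1.9500.
Efficiency = H/L = 1.8807/1.9500 = 96.4%.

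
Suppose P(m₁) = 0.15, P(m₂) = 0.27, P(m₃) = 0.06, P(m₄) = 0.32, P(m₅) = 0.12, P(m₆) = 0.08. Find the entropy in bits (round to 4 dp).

2.3487 bits

H = −Σ pᵢ log₂ pᵢ.
−0.15·log₂(0.15) = 0.4105
−0.27·log₂(0.27) = 0.5100
−0.06·log₂(0.06) = 0.2435
−0.32·log₂(0.32) = 0.5260
−0.12·log₂(0.12) = 0.3671
−0.08·log₂(0.08) = 0.2915
Sum ≈ 2.3487 → 2.3487 bits.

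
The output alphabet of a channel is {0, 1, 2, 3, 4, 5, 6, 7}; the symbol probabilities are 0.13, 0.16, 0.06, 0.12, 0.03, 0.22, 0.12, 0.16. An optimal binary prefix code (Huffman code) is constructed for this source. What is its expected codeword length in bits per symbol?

Repeatedly combine the two least-probable nodes; the expected code length is the sum of the merged weights.
merge 3/100 + 3/50 → 9/100
merge 9/100 + 3/25 → 21/100
merge 3/25 + 13/100 → 1/4
merge 4/25 + 4/25 → 8/25
merge 21/100 + 11/50 → 43/100
merge 1/4 + 8/25 → 57/100
merge 43/100 + 57/100 → 1
L = 9/100 + 21/100 + 1/4 + 8/25 + 43/100 + 57/100 + 1 = 287/100 = 2.87 bits/symbol.

2.87 bits/symbol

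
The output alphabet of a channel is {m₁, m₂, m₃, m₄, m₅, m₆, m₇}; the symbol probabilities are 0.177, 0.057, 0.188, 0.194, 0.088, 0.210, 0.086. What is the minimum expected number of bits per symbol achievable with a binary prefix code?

2.739 bits/symbol

Repeatedly combine the two least-probable nodes; the expected code length is the sum of the merged weights.
merge 57/1000 + 43/500 → 143/1000
merge 11/125 + 143/1000 → 231/1000
merge 177/1000 + 47/250 → 73/200
merge 97/500 + 21/100 → 101/250
merge 231/1000 + 73/200 → 149/250
merge 101/250 + 149/250 → 1
L = 143/1000 + 231/1000 + 73/200 + 101/250 + 149/250 + 1 = 2739/1000 = 2.739 bits/symbol.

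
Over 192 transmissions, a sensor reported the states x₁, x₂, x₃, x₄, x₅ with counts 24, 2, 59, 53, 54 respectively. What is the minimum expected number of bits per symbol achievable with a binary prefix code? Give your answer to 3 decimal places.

2.135 bits/symbol

Probabilities are the counts divided by 192.
Repeatedly combine the two least-probable nodes; the expected code length is the sum of the merged weights.
merge 1/96 + 1/8 → 13/96
merge 13/96 + 53/192 → 79/192
merge 9/32 + 59/192 → 113/192
merge 79/192 + 113/192 → 1
L = 13/96 + 79/192 + 113/192 + 1 = 205/96 ≈ 2.135 bits/symbol.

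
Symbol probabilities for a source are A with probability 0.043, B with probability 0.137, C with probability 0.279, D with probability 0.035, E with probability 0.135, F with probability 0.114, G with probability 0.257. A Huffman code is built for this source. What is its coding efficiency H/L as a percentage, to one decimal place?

Entropy H = −Σ p log₂ p ≈ 2.5221 bits.
Huffman merges: 7/200+43/1000→39/500; 39/500+57/500→24/125; 27/200+137/1000→34/125; 24/125+257/1000→449/1000; 34/125+279/1000→551/1000; 449/1000+551/1000→1. L = 1271/500 ≈ 2.5420.
Efficiency = H/L = 2.5221/2.5420 = 99.2%.

99.2%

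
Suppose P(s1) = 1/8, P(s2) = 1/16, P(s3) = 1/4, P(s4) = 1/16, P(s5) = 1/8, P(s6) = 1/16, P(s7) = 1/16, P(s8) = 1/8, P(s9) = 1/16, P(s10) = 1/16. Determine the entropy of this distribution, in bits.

3.125 bits

Each probability is a power of 1/2, so log₂(1/p) is an integer.
H = Σ p·log₂(1/p) = 1/8·3 + 1/16·4 + 1/4·2 + 1/16·4 + 1/8·3 + 1/16·4 + 1/16·4 + 1/8·3 + 1/16·4 + 1/16·4 = 3.125 bits.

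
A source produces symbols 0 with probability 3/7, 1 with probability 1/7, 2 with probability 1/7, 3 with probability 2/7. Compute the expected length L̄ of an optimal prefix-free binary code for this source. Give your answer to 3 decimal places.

Repeatedly combine the two least-probable nodes; the expected code length is the sum of the merged weights.
merge 1/7 + 1/7 → 2/7
merge 2/7 + 2/7 → 4/7
merge 3/7 + 4/7 → 1
L = 2/7 + 4/7 + 1 = 13/7 ≈ 1.857 bits/symbol.

1.857 bits/symbol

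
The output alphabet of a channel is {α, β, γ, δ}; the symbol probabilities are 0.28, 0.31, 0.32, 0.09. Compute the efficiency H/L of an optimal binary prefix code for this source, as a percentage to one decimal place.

Entropy H = −Σ p log₂ p ≈ 1.8767 bits.
Huffman merges: 9/100+7/25→37/100; 31/100+8/25→63/100; 37/100+63/100→1. L = 2 ≈ 2.0000.
Efficiency = H/L = 1.8767/2.0000 = 93.8%.

93.8%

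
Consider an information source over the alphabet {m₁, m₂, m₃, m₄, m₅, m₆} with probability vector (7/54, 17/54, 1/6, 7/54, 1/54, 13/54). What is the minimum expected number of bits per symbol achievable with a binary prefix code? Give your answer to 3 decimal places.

Repeatedly combine the two least-probable nodes; the expected code length is the sum of the merged weights.
merge 1/54 + 7/54 → 4/27
merge 7/54 + 4/27 → 5/18
merge 1/6 + 13/54 → 11/27
merge 5/18 + 17/54 → 16/27
merge 11/27 + 16/27 → 1
L = 4/27 + 5/18 + 11/27 + 16/27 + 1 = 131/54 ≈ 2.426 bits/symbol.

2.426 bits/symbol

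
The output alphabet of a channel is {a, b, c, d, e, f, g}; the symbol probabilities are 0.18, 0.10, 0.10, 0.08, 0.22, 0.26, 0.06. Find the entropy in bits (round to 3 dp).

2.631 bits

H = −Σ pᵢ log₂ pᵢ.
−0.18·log₂(0.18) = 0.4453
−0.10·log₂(0.10) = 0.3322
−0.10·log₂(0.10) = 0.3322
−0.08·log₂(0.08) = 0.2915
−0.22·log₂(0.22) = 0.4806
−0.26·log₂(0.26) = 0.5053
−0.06·log₂(0.06) = 0.2435
Sum ≈ 2.6306 → 2.631 bits.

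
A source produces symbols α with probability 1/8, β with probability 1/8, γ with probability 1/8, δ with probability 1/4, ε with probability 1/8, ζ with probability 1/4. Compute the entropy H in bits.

2.5 bits

Each probability is a power of 1/2, so log₂(1/p) is an integer.
H = Σ p·log₂(1/p) = 1/8·3 + 1/8·3 + 1/8·3 + 1/4·2 + 1/8·3 + 1/4·2 = 2.5 bits.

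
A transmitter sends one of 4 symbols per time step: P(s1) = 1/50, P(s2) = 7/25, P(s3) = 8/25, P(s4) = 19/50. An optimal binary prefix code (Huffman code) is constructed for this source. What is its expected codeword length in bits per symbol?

Repeatedly combine the two least-probable nodes; the expected code length is the sum of the merged weights.
merge 1/50 + 7/25 → 3/10
merge 3/10 + 8/25 → 31/50
merge 19/50 + 31/50 → 1
L = 3/10 + 31/50 + 1 = 48/25 = 1.92 bits/symbol.

1.92 bits/symbol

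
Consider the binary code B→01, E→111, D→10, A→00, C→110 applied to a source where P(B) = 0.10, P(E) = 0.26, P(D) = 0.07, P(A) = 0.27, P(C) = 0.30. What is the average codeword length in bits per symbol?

L̄ = Σ pᵢ·ℓᵢ = 0.10·2 + 0.26·3 + 0.07·2 + 0.27·2 + 0.30·3 = 2.56 bits/symbol.

2.56 bits/symbol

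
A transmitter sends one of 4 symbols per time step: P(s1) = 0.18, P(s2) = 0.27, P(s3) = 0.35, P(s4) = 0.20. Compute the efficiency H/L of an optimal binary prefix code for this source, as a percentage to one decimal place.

97.5%

Entropy H = −Σ p log₂ p ≈ 1.9498 bits.
Huffman merges: 9/50+1/5→19/50; 27/100+7/20→31/50; 19/50+31/50→1. L = 2 ≈ 2.0000.
Efficiency = H/L = 1.9498/2.0000 = 97.5%.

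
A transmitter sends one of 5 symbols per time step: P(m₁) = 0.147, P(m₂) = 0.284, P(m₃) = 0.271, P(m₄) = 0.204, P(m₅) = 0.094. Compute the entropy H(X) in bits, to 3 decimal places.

H = −Σ pᵢ log₂ pᵢ.
−0.147·log₂(0.147) = 0.4066
−0.284·log₂(0.284) = 0.5158
−0.271·log₂(0.271) = 0.5105
−0.204·log₂(0.204) = 0.4678
−0.094·log₂(0.094) = 0.3207
Sum ≈ 2.2213 → 2.221 bits.

2.221 bits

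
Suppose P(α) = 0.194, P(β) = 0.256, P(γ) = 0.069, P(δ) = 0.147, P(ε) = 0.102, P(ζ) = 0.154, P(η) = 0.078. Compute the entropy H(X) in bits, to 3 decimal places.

2.674 bits

H = −Σ pᵢ log₂ pᵢ.
−0.194·log₂(0.194) = 0.4590
−0.256·log₂(0.256) = 0.5032
−0.069·log₂(0.069) = 0.2662
−0.147·log₂(0.147) = 0.4066
−0.102·log₂(0.102) = 0.3359
−0.154·log₂(0.154) = 0.4156
−0.078·log₂(0.078) = 0.2871
Sum ≈ 2.6736 → 2.674 bits.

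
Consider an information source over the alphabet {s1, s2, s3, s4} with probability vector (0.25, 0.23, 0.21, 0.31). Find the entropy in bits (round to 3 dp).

H = −Σ pᵢ log₂ pᵢ.
−0.25·log₂(0.25) = 0.5000
−0.23·log₂(0.23) = 0.4877
−0.21·log₂(0.21) = 0.4728
−0.31·log₂(0.31) = 0.5238
Sum ≈ 1.9843 → 1.984 bits.

1.984 bits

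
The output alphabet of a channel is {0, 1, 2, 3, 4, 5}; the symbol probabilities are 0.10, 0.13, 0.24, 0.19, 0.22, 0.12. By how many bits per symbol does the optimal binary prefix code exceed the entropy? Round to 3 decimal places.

Entropy H = −Σ p log₂ p ≈ 2.5118 bits.
Huffman merges: 1/10+3/25→11/50; 13/100+19/100→8/25; 11/50+11/50→11/25; 6/25+8/25→14/25; 11/25+14/25→1. L = 127/50 ≈ 2.5400.
L − H = 2.5400 − 2.5118 = 0.028 bits.

0.028 bits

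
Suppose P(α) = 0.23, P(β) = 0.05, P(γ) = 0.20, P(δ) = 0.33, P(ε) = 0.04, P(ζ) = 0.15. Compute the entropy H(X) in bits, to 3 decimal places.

2.292 bits

H = −Σ pᵢ log₂ pᵢ.
−0.23·log₂(0.23) = 0.4877
−0.05·log₂(0.05) = 0.2161
−0.20·log₂(0.20) = 0.4644
−0.33·log₂(0.33) = 0.5278
−0.04·log₂(0.04) = 0.1858
−0.15·log₂(0.15) = 0.4105
Sum ≈ 2.2923 → 2.292 bits.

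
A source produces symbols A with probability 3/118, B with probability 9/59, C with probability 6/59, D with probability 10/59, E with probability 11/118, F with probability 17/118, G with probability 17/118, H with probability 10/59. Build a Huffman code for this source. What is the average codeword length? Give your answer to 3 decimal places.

2.949 bits/symbol

Repeatedly combine the two least-probable nodes; the expected code length is the sum of the merged weights.
merge 3/118 + 11/118 → 7/59
merge 6/59 + 7/59 → 13/59
merge 17/118 + 17/118 → 17/59
merge 9/59 + 10/59 → 19/59
merge 10/59 + 13/59 → 23/59
merge 17/59 + 19/59 → 36/59
merge 23/59 + 36/59 → 1
L = 7/59 + 13/59 + 17/59 + 19/59 + 23/59 + 36/59 + 1 = 174/59 ≈ 2.949 bits/symbol.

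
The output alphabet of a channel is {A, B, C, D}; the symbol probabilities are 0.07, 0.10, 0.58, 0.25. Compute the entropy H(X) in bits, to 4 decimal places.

H = −Σ pᵢ log₂ pᵢ.
−0.07·log₂(0.07) = 0.2686
−0.10·log₂(0.10) = 0.3322
−0.58·log₂(0.58) = 0.4558
−0.25·log₂(0.25) = 0.5000
Sum ≈ 1.5566 → 1.5566 bits.

1.5566 bits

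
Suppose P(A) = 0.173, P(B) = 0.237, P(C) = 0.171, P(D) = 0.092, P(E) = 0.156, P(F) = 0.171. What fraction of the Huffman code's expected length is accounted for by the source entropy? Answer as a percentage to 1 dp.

97.9%

Entropy H = −Σ p log₂ p ≈ 2.5364 bits.
Huffman merges: 23/250+39/250→31/125; 171/1000+171/1000→171/500; 173/1000+237/1000→41/100; 31/125+171/500→59/100; 41/100+59/100→1. L = 259/100 ≈ 2.5900.
Efficiency = H/L = 2.5364/2.5900 = 97.9%.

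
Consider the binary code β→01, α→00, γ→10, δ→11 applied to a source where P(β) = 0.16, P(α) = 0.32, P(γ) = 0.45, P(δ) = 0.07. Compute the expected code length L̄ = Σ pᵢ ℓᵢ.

2 bits/symbol

L̄ = Σ pᵢ·ℓᵢ = 0.16·2 + 0.32·2 + 0.45·2 + 0.07·2 = 2 bits/symbol.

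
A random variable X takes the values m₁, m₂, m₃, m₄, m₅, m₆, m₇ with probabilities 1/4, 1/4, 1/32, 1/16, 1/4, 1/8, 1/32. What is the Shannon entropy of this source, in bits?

2.4375 bits

Each probability is a power of 1/2, so log₂(1/p) is an integer.
H = Σ p·log₂(1/p) = 1/4·2 + 1/4·2 + 1/32·5 + 1/16·4 + 1/4·2 + 1/8·3 + 1/32·5 = 2.4375 bits.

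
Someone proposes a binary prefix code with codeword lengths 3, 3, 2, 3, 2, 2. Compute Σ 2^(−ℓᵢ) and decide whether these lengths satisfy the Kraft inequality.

With common denominator 2^3 = 8: Σ 2^(−ℓᵢ) = 1/8 + 1/8 + 2/8 + 1/8 + 2/8 + 2/8 = 9/8 = 1.125.
Kraft's inequality requires Σ ≤ 1; here Σ = 1.125 > 1, so no such prefix code exists.

1.125; no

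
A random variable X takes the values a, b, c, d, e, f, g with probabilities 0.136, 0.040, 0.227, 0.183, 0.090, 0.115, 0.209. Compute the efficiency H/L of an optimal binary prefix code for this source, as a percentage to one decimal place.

Entropy H = −Σ p log₂ p ≈ 2.6547 bits.
Huffman merges: 1/25+9/100→13/100; 23/200+13/100→49/200; 17/125+183/1000→319/1000; 209/1000+227/1000→109/250; 49/200+319/1000→141/250; 109/250+141/250→1. L = 1347/500 ≈ 2.6940.
Efficiency = H/L = 2.6547/2.6940 = 98.5%.

98.5%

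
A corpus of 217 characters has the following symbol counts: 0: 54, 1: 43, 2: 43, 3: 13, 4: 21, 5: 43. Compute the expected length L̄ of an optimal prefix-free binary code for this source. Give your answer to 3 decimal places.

2.512 bits/symbol

Probabilities are the counts divided by 217.
Repeatedly combine the two least-probable nodes; the expected code length is the sum of the merged weights.
merge 13/217 + 3/31 → 34/217
merge 34/217 + 43/217 → 11/31
merge 43/217 + 43/217 → 86/217
merge 54/217 + 11/31 → 131/217
merge 86/217 + 131/217 → 1
L = 34/217 + 11/31 + 86/217 + 131/217 + 1 = 545/217 ≈ 2.512 bits/symbol.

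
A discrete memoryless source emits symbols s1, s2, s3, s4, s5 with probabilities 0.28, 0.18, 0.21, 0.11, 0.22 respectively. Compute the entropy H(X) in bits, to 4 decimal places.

H = −Σ pᵢ log₂ pᵢ.
−0.28·log₂(0.28) = 0.5142
−0.18·log₂(0.18) = 0.4453
−0.21·log₂(0.21) = 0.4728
−0.11·log₂(0.11) = 0.3503
−0.22·log₂(0.22) = 0.4806
Sum ≈ 2.2632 → 2.2632 bits.

2.2632 bits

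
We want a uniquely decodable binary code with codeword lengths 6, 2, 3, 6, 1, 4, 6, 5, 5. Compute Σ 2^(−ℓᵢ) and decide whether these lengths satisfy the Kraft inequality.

With common denominator 2^6 = 64: Σ 2^(−ℓᵢ) = 1/64 + 16/64 + 8/64 + 1/64 + 32/64 + 4/64 + 1/64 + 2/64 + 2/64 = 67/64 = 1.046875.
Kraft's inequality requires Σ ≤ 1; here Σ = 1.046875 > 1, so no such prefix code exists.

1.046875; no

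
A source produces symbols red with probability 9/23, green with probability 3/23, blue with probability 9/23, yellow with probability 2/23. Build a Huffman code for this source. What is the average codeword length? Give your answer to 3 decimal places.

1.826 bits/symbol

Repeatedly combine the two least-probable nodes; the expected code length is the sum of the merged weights.
merge 2/23 + 3/23 → 5/23
merge 5/23 + 9/23 → 14/23
merge 9/23 + 14/23 → 1
L = 5/23 + 14/23 + 1 = 42/23 ≈ 1.826 bits/symbol.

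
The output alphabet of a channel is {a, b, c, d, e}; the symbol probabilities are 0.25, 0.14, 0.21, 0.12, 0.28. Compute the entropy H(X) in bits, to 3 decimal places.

H = −Σ pᵢ log₂ pᵢ.
−0.25·log₂(0.25) = 0.5000
−0.14·log₂(0.14) = 0.3971
−0.21·log₂(0.21) = 0.4728
−0.12·log₂(0.12) = 0.3671
−0.28·log₂(0.28) = 0.5142
Sum ≈ 2.2512 → 2.251 bits.

2.251 bits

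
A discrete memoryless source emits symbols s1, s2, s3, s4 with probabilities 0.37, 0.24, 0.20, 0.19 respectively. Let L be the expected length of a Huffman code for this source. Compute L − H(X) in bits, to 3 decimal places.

0.056 bits

Entropy H = −Σ p log₂ p ≈ 1.9445 bits.
Huffman merges: 19/100+1/5→39/100; 6/25+37/100→61/100; 39/100+61/100→1. L = 2 ≈ 2.0000.
L − H = 2.0000 − 1.9445 = 0.056 bits.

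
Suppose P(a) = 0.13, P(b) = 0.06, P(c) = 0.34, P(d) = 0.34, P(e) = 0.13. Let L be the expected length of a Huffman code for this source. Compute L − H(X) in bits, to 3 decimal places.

0.103 bits

Entropy H = −Σ p log₂ p ≈ 2.0672 bits.
Huffman merges: 3/50+13/100→19/100; 13/100+19/100→8/25; 8/25+17/50→33/50; 17/50+33/50→1. L = 217/100 ≈ 2.1700.
L − H = 2.1700 − 2.0672 = 0.103 bits.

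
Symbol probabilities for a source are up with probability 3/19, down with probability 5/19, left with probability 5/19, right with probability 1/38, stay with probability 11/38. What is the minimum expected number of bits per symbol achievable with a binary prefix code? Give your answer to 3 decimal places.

Repeatedly combine the two least-probable nodes; the expected code length is the sum of the merged weights.
merge 1/38 + 3/19 → 7/38
merge 7/38 + 5/19 → 17/38
merge 5/19 + 11/38 → 21/38
merge 17/38 + 21/38 → 1
L = 7/38 + 17/38 + 21/38 + 1 = 83/38 ≈ 2.184 bits/symbol.

2.184 bits/symbol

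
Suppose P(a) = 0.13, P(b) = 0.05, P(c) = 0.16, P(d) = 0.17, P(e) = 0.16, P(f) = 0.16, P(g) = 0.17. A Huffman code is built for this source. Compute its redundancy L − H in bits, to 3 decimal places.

Entropy H = −Σ p log₂ p ≈ 2.7370 bits.
Huffman merges: 1/20+13/100→9/50; 4/25+4/25→8/25; 4/25+17/100→33/100; 17/100+9/50→7/20; 8/25+33/100→13/20; 7/20+13/20→1. L = 283/100 ≈ 2.8300.
L − H = 2.8300 − 2.7370 = 0.093 bits.

0.093 bits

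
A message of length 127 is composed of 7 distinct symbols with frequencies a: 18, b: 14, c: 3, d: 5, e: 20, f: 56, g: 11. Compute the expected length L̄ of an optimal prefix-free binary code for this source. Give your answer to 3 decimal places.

Probabilities are the counts divided by 127.
Repeatedly combine the two least-probable nodes; the expected code length is the sum of the merged weights.
merge 3/127 + 5/127 → 8/127
merge 8/127 + 11/127 → 19/127
merge 14/127 + 18/127 → 32/127
merge 19/127 + 20/127 → 39/127
merge 32/127 + 39/127 → 71/127
merge 56/127 + 71/127 → 1
L = 8/127 + 19/127 + 32/127 + 39/127 + 71/127 + 1 = 296/127 ≈ 2.331 bits/symbol.

2.331 bits/symbol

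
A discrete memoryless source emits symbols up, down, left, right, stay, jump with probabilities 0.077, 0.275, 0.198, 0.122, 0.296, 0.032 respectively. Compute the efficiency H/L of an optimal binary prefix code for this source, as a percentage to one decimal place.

98.7%

Entropy H = −Σ p log₂ p ≈ 2.3087 bits.
Huffman merges: 4/125+77/1000→109/1000; 109/1000+61/500→231/1000; 99/500+231/1000→429/1000; 11/40+37/125→571/1000; 429/1000+571/1000→1. L = 117/50 ≈ 2.3400.
Efficiency = H/L = 2.3087/2.3400 = 98.7%.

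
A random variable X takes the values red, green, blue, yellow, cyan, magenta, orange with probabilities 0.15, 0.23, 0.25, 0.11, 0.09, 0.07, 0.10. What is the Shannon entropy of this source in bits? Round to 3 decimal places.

H = −Σ pᵢ log₂ pᵢ.
−0.15·log₂(0.15) = 0.4105
−0.23·log₂(0.23) = 0.4877
−0.25·log₂(0.25) = 0.5000
−0.11·log₂(0.11) = 0.3503
−0.09·log₂(0.09) = 0.3127
−0.07·log₂(0.07) = 0.2686
−0.10·log₂(0.10) = 0.3322
Sum ≈ 2.6619 → 2.662 bits.

2.662 bits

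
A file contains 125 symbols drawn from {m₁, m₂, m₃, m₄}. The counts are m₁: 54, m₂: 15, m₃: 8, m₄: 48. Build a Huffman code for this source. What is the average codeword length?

Probabilities are the counts divided by 125.
Repeatedly combine the two least-probable nodes; the expected code length is the sum of the merged weights.
merge 8/125 + 3/25 → 23/125
merge 23/125 + 48/125 → 71/125
merge 54/125 + 71/125 → 1
L = 23/125 + 71/125 + 1 = 219/125 = 1.752 bits/symbol.

1.752 bits/symbol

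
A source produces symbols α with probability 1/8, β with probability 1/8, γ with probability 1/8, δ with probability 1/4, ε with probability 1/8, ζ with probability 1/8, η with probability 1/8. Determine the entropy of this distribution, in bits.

2.75 bits

Each probability is a power of 1/2, so log₂(1/p) is an integer.
H = Σ p·log₂(1/p) = 1/8·3 + 1/8·3 + 1/8·3 + 1/4·2 + 1/8·3 + 1/8·3 + 1/8·3 = 2.75 bits.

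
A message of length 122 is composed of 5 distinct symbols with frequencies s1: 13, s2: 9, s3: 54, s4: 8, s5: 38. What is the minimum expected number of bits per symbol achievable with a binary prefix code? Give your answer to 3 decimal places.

1.943 bits/symbol

Probabilities are the counts divided by 122.
Repeatedly combine the two least-probable nodes; the expected code length is the sum of the merged weights.
merge 4/61 + 9/122 → 17/122
merge 13/122 + 17/122 → 15/61
merge 15/61 + 19/61 → 34/61
merge 27/61 + 34/61 → 1
L = 17/122 + 15/61 + 34/61 + 1 = 237/122 ≈ 1.943 bits/symbol.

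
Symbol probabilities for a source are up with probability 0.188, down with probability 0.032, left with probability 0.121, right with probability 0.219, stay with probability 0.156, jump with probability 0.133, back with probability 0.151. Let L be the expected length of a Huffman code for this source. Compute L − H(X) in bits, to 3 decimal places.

0.068 bits

Entropy H = −Σ p log₂ p ≈ 2.6778 bits.
Huffman merges: 4/125+121/1000→153/1000; 133/1000+151/1000→71/250; 153/1000+39/250→309/1000; 47/250+219/1000→407/1000; 71/250+309/1000→593/1000; 407/1000+593/1000→1. L = 1373/500 ≈ 2.7460.
L − H = 2.7460 − 2.6778 = 0.068 bits.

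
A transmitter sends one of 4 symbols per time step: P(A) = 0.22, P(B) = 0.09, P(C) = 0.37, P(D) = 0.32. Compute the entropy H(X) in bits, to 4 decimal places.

1.8500 bits

H = −Σ pᵢ log₂ pᵢ.
−0.22·log₂(0.22) = 0.4806
−0.09·log₂(0.09) = 0.3127
−0.37·log₂(0.37) = 0.5307
−0.32·log₂(0.32) = 0.5260
Sum ≈ 1.8500 → 1.8500 bits.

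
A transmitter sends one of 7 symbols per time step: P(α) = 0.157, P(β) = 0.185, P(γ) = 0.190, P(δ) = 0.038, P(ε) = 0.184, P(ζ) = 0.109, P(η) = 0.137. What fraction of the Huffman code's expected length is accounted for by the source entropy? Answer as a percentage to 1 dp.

Entropy H = −Σ p log₂ p ≈ 2.6950 bits.
Huffman merges: 19/500+109/1000→147/1000; 137/1000+147/1000→71/250; 157/1000+23/125→341/1000; 37/200+19/100→3/8; 71/250+341/1000→5/8; 3/8+5/8→1. L = 693/250 ≈ 2.7720.
Efficiency = H/L = 2.6950/2.7720 = 97.2%.

97.2%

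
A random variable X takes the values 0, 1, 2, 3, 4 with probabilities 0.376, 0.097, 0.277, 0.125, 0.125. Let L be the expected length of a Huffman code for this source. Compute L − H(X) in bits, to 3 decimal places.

0.073 bits

Entropy H = −Σ p log₂ p ≈ 2.1201 bits.
Huffman merges: 97/1000+1/8→111/500; 1/8+111/500→347/1000; 277/1000+347/1000→78/125; 47/125+78/125→1. L = 2193/1000 ≈ 2.1930.
L − H = 2.1930 − 2.1201 = 0.073 bits.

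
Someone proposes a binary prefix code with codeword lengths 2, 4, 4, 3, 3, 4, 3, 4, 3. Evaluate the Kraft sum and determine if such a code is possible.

With common denominator 2^4 = 16: Σ 2^(−ℓᵢ) = 4/16 + 1/16 + 1/16 + 2/16 + 2/16 + 1/16 + 2/16 + 1/16 + 2/16 = 16/16 = 1.
Kraft's inequality requires Σ ≤ 1; here Σ = 1 ≤ 1, so such a prefix code exists.

1; yes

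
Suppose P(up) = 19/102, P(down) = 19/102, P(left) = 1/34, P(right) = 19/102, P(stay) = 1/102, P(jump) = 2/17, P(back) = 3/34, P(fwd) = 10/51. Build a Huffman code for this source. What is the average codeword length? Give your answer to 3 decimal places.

Repeatedly combine the two least-probable nodes; the expected code length is the sum of the merged weights.
merge 1/102 + 1/34 → 2/51
merge 2/51 + 3/34 → 13/102
merge 2/17 + 13/102 → 25/102
merge 19/102 + 19/102 → 19/51
merge 19/102 + 10/51 → 13/34
merge 25/102 + 19/51 → 21/34
merge 13/34 + 21/34 → 1
L = 2/51 + 13/102 + 25/102 + 19/51 + 13/34 + 21/34 + 1 = 142/51 ≈ 2.784 bits/symbol.

2.784 bits/symbol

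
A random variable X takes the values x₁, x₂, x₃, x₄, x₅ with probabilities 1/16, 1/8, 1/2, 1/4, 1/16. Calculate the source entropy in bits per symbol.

Each probability is a power of 1/2, so log₂(1/p) is an integer.
H = Σ p·log₂(1/p) = 1/16·4 + 1/8·3 + 1/2·1 + 1/4·2 + 1/16·4 = 1.875 bits.

1.875 bits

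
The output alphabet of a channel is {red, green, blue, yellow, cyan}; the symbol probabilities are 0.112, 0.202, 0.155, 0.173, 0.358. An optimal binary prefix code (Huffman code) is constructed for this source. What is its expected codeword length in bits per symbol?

2.267 bits/symbol

Repeatedly combine the two least-probable nodes; the expected code length is the sum of the merged weights.
merge 14/125 + 31/200 → 267/1000
merge 173/1000 + 101/500 → 3/8
merge 267/1000 + 179/500 → 5/8
merge 3/8 + 5/8 → 1
L = 267/1000 + 3/8 + 5/8 + 1 = 2267/1000 = 2.267 bits/symbol.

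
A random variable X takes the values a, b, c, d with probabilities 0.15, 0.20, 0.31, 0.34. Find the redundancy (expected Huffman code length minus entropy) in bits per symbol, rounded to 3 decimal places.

Entropy H = −Σ p log₂ p ≈ 1.9279 bits.
Huffman merges: 3/20+1/5→7/20; 31/100+17/50→13/20; 7/20+13/20→1. L = 2 ≈ 2.0000.
L − H = 2.0000 − 1.9279 = 0.072 bits.

0.072 bits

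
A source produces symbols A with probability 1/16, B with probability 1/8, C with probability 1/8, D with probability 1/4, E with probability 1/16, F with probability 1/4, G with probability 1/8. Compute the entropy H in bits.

2.625 bits

Each probability is a power of 1/2, so log₂(1/p) is an integer.
H = Σ p·log₂(1/p) = 1/16·4 + 1/8·3 + 1/8·3 + 1/4·2 + 1/16·4 + 1/4·2 + 1/8·3 = 2.625 bits.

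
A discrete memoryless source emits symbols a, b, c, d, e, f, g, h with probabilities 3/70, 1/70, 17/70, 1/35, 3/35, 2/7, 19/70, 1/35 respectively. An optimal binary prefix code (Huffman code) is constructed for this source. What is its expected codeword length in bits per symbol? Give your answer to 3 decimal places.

Repeatedly combine the two least-probable nodes; the expected code length is the sum of the merged weights.
merge 1/70 + 1/35 → 3/70
merge 1/35 + 3/70 → 1/14
merge 3/70 + 1/14 → 4/35
merge 3/35 + 4/35 → 1/5
merge 1/5 + 17/70 → 31/70
merge 19/70 + 2/7 → 39/70
merge 31/70 + 39/70 → 1
L = 3/70 + 1/14 + 4/35 + 1/5 + 31/70 + 39/70 + 1 = 17/7 ≈ 2.429 bits/symbol.

2.429 bits/symbol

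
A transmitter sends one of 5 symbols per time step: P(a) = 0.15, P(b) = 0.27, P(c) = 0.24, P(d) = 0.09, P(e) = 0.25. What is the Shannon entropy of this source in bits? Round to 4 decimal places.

2.2274 bits

H = −Σ pᵢ log₂ pᵢ.
−0.15·log₂(0.15) = 0.4105
−0.27·log₂(0.27) = 0.5100
−0.24·log₂(0.24) = 0.4941
−0.09·log₂(0.09) = 0.3127
−0.25·log₂(0.25) = 0.5000
Sum ≈ 2.2274 → 2.2274 bits.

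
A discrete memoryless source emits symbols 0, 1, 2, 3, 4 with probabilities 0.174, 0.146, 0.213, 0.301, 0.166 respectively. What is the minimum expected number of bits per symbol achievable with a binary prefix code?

2.312 bits/symbol

Repeatedly combine the two least-probable nodes; the expected code length is the sum of the merged weights.
merge 73/500 + 83/500 → 39/125
merge 87/500 + 213/1000 → 387/1000
merge 301/1000 + 39/125 → 613/1000
merge 387/1000 + 613/1000 → 1
L = 39/125 + 387/1000 + 613/1000 + 1 = 289/125 = 2.312 bits/symbol.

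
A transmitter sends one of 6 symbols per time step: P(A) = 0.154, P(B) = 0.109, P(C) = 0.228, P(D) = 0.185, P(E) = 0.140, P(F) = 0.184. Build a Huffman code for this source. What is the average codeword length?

2.587 bits/symbol

Repeatedly combine the two least-probable nodes; the expected code length is the sum of the merged weights.
merge 109/1000 + 7/50 → 249/1000
merge 77/500 + 23/125 → 169/500
merge 37/200 + 57/250 → 413/1000
merge 249/1000 + 169/500 → 587/1000
merge 413/1000 + 587/1000 → 1
L = 249/1000 + 169/500 + 413/1000 + 587/1000 + 1 = 2587/1000 = 2.587 bits/symbol.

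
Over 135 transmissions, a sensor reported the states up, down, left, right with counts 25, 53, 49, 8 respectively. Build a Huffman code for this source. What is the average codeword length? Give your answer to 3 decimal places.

Probabilities are the counts divided by 135.
Repeatedly combine the two least-probable nodes; the expected code length is the sum of the merged weights.
merge 8/135 + 5/27 → 11/45
merge 11/45 + 49/135 → 82/135
merge 53/135 + 82/135 → 1
L = 11/45 + 82/135 + 1 = 50/27 ≈ 1.852 bits/symbol.

1.852 bits/symbol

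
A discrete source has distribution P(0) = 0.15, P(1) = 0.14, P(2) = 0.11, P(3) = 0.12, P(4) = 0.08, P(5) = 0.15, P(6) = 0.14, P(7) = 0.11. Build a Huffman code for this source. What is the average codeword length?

3 bits/symbol

Repeatedly combine the two least-probable nodes; the expected code length is the sum of the merged weights.
merge 2/25 + 11/100 → 19/100
merge 11/100 + 3/25 → 23/100
merge 7/50 + 7/50 → 7/25
merge 3/20 + 3/20 → 3/10
merge 19/100 + 23/100 → 21/50
merge 7/25 + 3/10 → 29/50
merge 21/50 + 29/50 → 1
L = 19/100 + 23/100 + 7/25 + 3/10 + 21/50 + 29/50 + 1 = 3 bits/symbol.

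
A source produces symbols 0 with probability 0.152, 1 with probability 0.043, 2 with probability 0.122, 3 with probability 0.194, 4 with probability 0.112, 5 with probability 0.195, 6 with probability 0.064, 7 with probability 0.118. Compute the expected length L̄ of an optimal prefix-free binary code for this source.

Repeatedly combine the two least-probable nodes; the expected code length is the sum of the merged weights.
merge 43/1000 + 8/125 → 107/1000
merge 107/1000 + 14/125 → 219/1000
merge 59/500 + 61/500 → 6/25
merge 19/125 + 97/500 → 173/500
merge 39/200 + 219/1000 → 207/500
merge 6/25 + 173/500 → 293/500
merge 207/500 + 293/500 → 1
L = 107/1000 + 219/1000 + 6/25 + 173/500 + 207/500 + 293/500 + 1 = 364/125 = 2.912 bits/symbol.

2.912 bits/symbol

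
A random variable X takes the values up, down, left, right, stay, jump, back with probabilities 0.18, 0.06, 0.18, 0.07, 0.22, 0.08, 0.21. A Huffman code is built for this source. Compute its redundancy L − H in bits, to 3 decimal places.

Entropy H = −Σ p log₂ p ≈ 2.6476 bits.
Huffman merges: 3/50+7/100→13/100; 2/25+13/100→21/100; 9/50+9/50→9/25; 21/100+21/100→21/50; 11/50+9/25→29/50; 21/50+29/50→1. L = 27/10 ≈ 2.7000.
L − H = 2.7000 − 2.6476 = 0.052 bits.

0.052 bits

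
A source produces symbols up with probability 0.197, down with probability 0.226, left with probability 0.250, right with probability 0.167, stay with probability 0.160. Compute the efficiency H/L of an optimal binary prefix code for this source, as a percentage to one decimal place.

Entropy H = −Σ p log₂ p ≈ 2.3008 bits.
Huffman merges: 4/25+167/1000→327/1000; 197/1000+113/500→423/1000; 1/4+327/1000→577/1000; 423/1000+577/1000→1. L = 2327/1000 ≈ 2.3270.
Efficiency = H/L = 2.3008/2.3270 = 98.9%.

98.9%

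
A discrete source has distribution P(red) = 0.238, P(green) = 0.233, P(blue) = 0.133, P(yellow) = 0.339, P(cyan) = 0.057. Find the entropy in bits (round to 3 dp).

2.134 bits

H = −Σ pᵢ log₂ pᵢ.
−0.238·log₂(0.238) = 0.4929
−0.233·log₂(0.233) = 0.4897
−0.133·log₂(0.133) = 0.3871
−0.339·log₂(0.339) = 0.5291
−0.057·log₂(0.057) = 0.2356
Sum ≈ 2.1343 → 2.134 bits.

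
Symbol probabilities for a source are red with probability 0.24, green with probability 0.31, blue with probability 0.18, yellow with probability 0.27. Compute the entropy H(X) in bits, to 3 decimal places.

H = −Σ pᵢ log₂ pᵢ.
−0.24·log₂(0.24) = 0.4941
−0.31·log₂(0.31) = 0.5238
−0.18·log₂(0.18) = 0.4453
−0.27·log₂(0.27) = 0.5100
Sum ≈ 1.9733 → 1.973 bits.

1.973 bits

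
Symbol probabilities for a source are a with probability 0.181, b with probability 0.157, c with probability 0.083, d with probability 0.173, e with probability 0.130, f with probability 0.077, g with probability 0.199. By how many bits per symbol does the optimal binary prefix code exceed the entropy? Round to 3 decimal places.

0.047 bits

Entropy H = −Σ p log₂ p ≈ 2.7326 bits.
Huffman merges: 77/1000+83/1000→4/25; 13/100+157/1000→287/1000; 4/25+173/1000→333/1000; 181/1000+199/1000→19/50; 287/1000+333/1000→31/50; 19/50+31/50→1. L = 139/50 ≈ 2.7800.
L − H = 2.7800 − 2.7326 = 0.047 bits.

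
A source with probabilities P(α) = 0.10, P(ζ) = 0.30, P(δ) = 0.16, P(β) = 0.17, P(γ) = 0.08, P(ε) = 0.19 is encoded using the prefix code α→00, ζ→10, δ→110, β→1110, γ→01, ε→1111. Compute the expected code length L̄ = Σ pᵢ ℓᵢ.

L̄ = Σ pᵢ·ℓᵢ = 0.10·2 + 0.30·2 + 0.16·3 + 0.17·4 + 0.08·2 + 0.19·4 = 2.88 bits/symbol.

2.88 bits/symbol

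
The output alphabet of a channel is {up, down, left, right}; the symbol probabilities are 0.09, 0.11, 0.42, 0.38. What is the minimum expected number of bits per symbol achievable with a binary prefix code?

Repeatedly combine the two least-probable nodes; the expected code length is the sum of the merged weights.
merge 9/100 + 11/100 → 1/5
merge 1/5 + 19/50 → 29/50
merge 21/50 + 29/50 → 1
L = 1/5 + 29/50 + 1 = 89/50 = 1.78 bits/symbol.

1.78 bits/symbol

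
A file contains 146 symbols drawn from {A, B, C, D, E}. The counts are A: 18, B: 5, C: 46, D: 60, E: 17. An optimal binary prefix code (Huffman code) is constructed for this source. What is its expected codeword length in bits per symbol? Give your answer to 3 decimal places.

2.014 bits/symbol

Probabilities are the counts divided by 146.
Repeatedly combine the two least-probable nodes; the expected code length is the sum of the merged weights.
merge 5/146 + 17/146 → 11/73
merge 9/73 + 11/73 → 20/73
merge 20/73 + 23/73 → 43/73
merge 30/73 + 43/73 → 1
L = 11/73 + 20/73 + 43/73 + 1 = 147/73 ≈ 2.014 bits/symbol.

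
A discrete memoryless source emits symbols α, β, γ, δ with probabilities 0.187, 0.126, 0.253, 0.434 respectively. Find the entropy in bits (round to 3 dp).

1.853 bits

H = −Σ pᵢ log₂ pᵢ.
−0.187·log₂(0.187) = 0.4523
−0.126·log₂(0.126) = 0.3766
−0.253·log₂(0.253) = 0.5016
−0.434·log₂(0.434) = 0.5226
Sum ≈ 1.8532 → 1.853 bits.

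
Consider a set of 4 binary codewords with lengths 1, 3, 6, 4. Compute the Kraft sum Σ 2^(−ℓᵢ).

0.703125

With common denominator 2^6 = 64: Σ 2^(−ℓᵢ) = 32/64 + 8/64 + 1/64 + 4/64 = 45/64 = 0.703125.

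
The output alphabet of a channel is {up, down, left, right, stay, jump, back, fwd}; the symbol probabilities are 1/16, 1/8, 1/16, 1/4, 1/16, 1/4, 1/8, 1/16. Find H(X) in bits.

2.75 bits

Each probability is a power of 1/2, so log₂(1/p) is an integer.
H = Σ p·log₂(1/p) = 1/16·4 + 1/8·3 + 1/16·4 + 1/4·2 + 1/16·4 + 1/4·2 + 1/8·3 + 1/16·4 = 2.75 bits.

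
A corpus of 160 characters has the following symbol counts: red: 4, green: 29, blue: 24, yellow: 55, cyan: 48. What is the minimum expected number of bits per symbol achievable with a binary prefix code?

2.175 bits/symbol

Probabilities are the counts divided by 160.
Repeatedly combine the two least-probable nodes; the expected code length is the sum of the merged weights.
merge 1/40 + 3/20 → 7/40
merge 7/40 + 29/160 → 57/160
merge 3/10 + 11/32 → 103/160
merge 57/160 + 103/160 → 1
L = 7/40 + 57/160 + 103/160 + 1 = 87/40 = 2.175 bits/symbol.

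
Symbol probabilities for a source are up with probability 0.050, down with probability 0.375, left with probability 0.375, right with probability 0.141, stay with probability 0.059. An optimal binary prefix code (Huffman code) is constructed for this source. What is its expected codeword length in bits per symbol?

1.984 bits/symbol

Repeatedly combine the two least-probable nodes; the expected code length is the sum of the merged weights.
merge 1/20 + 59/1000 → 109/1000
merge 109/1000 + 141/1000 → 1/4
merge 1/4 + 3/8 → 5/8
merge 3/8 + 5/8 → 1
L = 109/1000 + 1/4 + 5/8 + 1 = 248/125 = 1.984 bits/symbol.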